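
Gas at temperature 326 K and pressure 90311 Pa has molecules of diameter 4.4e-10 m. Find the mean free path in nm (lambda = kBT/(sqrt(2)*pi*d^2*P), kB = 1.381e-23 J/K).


Mean free path: lambda = kB*T / (sqrt(2) * pi * d^2 * P)
lambda = 1.381e-23 * 326 / (sqrt(2) * pi * (4.4e-10)^2 * 90311)
lambda = 5.79563e-08 m
lambda = 57.96 nm

57.96


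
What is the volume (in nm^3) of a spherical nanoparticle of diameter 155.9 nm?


Radius r = 155.9/2 = 77.95 nm
Volume V = (4/3) * pi * r^3
V = (4/3) * pi * (77.95)^3
V = 1983978.53 nm^3

1983978.53


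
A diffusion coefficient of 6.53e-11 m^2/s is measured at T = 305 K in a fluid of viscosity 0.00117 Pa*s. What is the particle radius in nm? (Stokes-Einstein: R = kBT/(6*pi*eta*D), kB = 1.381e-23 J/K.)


Stokes-Einstein: R = kB*T / (6*pi*eta*D)
R = 1.381e-23 * 305 / (6 * pi * 0.00117 * 6.53e-11)
R = 2.92478e-09 m = 2.92 nm

2.92


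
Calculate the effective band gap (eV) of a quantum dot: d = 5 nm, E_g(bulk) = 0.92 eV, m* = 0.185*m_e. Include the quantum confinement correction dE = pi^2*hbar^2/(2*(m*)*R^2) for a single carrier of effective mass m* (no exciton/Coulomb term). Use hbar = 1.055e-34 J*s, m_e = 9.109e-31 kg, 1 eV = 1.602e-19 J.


Radius R = 5/2 nm = 2.5e-09 m
Confinement energy dE = pi^2 * hbar^2 / (2 * m_eff * m_e * R^2)
dE = pi^2 * (1.055e-34)^2 / (2 * 0.185 * 9.109e-31 * (2.5e-09)^2) J, divided by 1.602e-19 J/eV
dE = 0.3255 eV
Total band gap = E_g(bulk) + dE = 0.92 + 0.3255 = 1.2455 eV

1.2455


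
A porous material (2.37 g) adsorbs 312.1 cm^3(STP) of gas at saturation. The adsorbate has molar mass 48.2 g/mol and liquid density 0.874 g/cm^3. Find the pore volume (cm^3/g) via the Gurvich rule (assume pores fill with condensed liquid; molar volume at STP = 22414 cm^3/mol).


Moles adsorbed n = V_ads / 22414 = 312.1 / 22414 = 1.392433e-02 mol
Liquid volume V_liq = n * M / rho_liq = 1.392433e-02 * 48.2 / 0.874 = 0.76791 cm^3
Specific pore volume V_pore = V_liq / m_sample = 0.76791 / 2.37
V_pore = 0.324 cm^3/g

0.324


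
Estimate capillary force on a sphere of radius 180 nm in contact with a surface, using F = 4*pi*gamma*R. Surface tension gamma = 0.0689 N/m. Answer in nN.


Convert radius: R = 180 nm = 1.8e-07 m
F = 4 * pi * gamma * R
F = 4 * pi * 0.0689 * 1.8e-07
F = 1.55848e-07 N = 155.8481 nN

155.8481


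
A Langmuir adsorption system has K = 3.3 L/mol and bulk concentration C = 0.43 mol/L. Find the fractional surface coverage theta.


Langmuir isotherm: theta = K*C / (1 + K*C)
K*C = 3.3 * 0.43 = 1.419
theta = 1.419 / (1 + 1.419) = 1.419 / 2.419
theta = 0.5866

0.5866


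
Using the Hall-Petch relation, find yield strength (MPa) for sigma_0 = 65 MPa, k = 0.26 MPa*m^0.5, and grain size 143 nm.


d = 143 nm = 1.43e-07 m
sqrt(d) = 0.0003781534
Hall-Petch contribution = k / sqrt(d) = 0.26 / 0.0003781534 = 687.6 MPa
sigma = sigma_0 + k/sqrt(d) = 65 + 687.6 = 752.6 MPa

752.6


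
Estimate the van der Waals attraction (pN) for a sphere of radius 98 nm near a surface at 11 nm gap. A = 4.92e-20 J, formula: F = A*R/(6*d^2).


Convert to SI: R = 98 nm = 9.8e-08 m, d = 11 nm = 1.1e-08 m
F = A * R / (6 * d^2)
F = 4.92e-20 * 9.8e-08 / (6 * (1.1e-08)^2)
F = 6.64132e-12 N = 6.641 pN

6.641


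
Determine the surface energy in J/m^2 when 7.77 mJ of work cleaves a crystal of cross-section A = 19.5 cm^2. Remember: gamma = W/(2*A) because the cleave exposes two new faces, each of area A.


Convert: A = 19.5 cm^2 = 0.00195 m^2, W = 7.77 mJ = 0.00777 J
Cleaving exposes two faces of area A, so total new surface = 2*A and gamma = W / (2*A)
gamma = 0.00777 / (2 * 0.00195)
gamma = 1.992 J/m^2

1.992


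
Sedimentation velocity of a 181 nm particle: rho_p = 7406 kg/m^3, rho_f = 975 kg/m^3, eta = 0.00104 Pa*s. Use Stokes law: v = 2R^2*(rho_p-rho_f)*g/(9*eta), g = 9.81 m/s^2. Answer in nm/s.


Radius R = 181/2 nm = 9.05e-08 m
Density difference = 7406 - 975 = 6431 kg/m^3
v = 2 * R^2 * (rho_p - rho_f) * g / (9 * eta)
v = 2 * (9.05e-08)^2 * 6431 * 9.81 / (9 * 0.00104)
v = 1.10408e-07 m/s = 110.4076 nm/s

110.4076


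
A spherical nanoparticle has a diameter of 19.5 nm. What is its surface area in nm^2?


Radius r = 19.5/2 = 9.75 nm
Surface area SA = 4 * pi * r^2
SA = 4 * pi * (9.75)^2
SA = 1194.59 nm^2

1194.59


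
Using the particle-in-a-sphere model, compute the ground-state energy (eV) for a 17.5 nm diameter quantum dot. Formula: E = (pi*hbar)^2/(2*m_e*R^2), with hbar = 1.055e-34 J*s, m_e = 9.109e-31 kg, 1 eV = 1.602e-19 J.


Radius R = 17.5/2 = 8.75 nm = 8.75e-09 m
E = (pi * 1.055e-34)^2 / (2 * 9.109e-31 * (8.75e-09)^2)
E(J) = 7.87568e-22
E = E(J) / 1.602e-19 = 0.0049 eV

0.0049


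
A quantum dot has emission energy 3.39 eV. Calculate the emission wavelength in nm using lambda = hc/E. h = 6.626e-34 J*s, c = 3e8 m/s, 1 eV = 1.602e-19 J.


Convert energy: E = 3.39 eV = 3.39 * 1.602e-19 = 5.43078e-19 J
lambda = h*c / E = 6.626e-34 * 3e8 / 5.43078e-19
lambda = 3.66025e-07 m = 366.0 nm

366.0


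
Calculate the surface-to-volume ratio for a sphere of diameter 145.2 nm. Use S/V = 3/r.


Radius r = 145.2/2 = 72.6 nm
S/V = 3 / r = 3 / 72.6
S/V = 0.0413 nm^-1

0.0413


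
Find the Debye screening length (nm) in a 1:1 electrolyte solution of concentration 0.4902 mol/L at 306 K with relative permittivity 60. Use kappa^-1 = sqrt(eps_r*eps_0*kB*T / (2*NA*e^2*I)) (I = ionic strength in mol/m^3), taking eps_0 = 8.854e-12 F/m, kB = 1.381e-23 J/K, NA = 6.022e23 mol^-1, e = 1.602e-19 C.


Ionic strength I = 0.4902 * 1^2 * 1000 = 490.2 mol/m^3
kappa^-1 = sqrt(60 * 8.854e-12 * 1.381e-23 * 306 / (2 * 6.022e23 * (1.602e-19)^2 * 490.2))
kappa^-1 = 0.385 nm

0.385


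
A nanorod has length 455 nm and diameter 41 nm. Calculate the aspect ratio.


Aspect ratio AR = length / diameter
AR = 455 / 41
AR = 11.1

11.1


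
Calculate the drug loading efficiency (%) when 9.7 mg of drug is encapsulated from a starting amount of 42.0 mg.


Drug loading efficiency = (drug loaded / drug initial) * 100
DLE = 9.7 / 42.0 * 100
DLE = 0.231 * 100
DLE = 23.1%

23.1


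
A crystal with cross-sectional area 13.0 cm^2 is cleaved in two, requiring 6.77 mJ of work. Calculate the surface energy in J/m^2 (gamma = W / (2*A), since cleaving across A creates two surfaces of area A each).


Convert: A = 13.0 cm^2 = 0.0013 m^2, W = 6.77 mJ = 0.00677 J
Cleaving exposes two faces of area A, so total new surface = 2*A and gamma = W / (2*A)
gamma = 0.00677 / (2 * 0.0013)
gamma = 2.604 J/m^2

2.604


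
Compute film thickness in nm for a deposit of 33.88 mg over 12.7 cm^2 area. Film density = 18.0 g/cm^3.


Convert: m = 33.88 mg = 3.3880e-05 kg, A = 12.7 cm^2 = 1.2700e-03 m^2, rho = 18.0 g/cm^3 = 18000 kg/m^3
t = m / (A * rho)
t = 3.3880e-05 / (1.2700e-03 * 18000)
t = 1.4821e-06 m = 1482.1 nm

1482.1


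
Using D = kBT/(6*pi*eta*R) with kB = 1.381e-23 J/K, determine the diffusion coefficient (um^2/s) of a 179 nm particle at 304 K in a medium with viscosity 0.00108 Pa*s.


Radius R = 179/2 = 89.5 nm = 8.95e-08 m
D = kB*T / (6*pi*eta*R)
D = 1.381e-23 * 304 / (6 * pi * 0.00108 * 8.95e-08)
D = 2.3042e-12 m^2/s = 2.304 um^2/s

2.304


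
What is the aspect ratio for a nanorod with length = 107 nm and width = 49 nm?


Aspect ratio AR = length / diameter
AR = 107 / 49
AR = 2.18

2.18


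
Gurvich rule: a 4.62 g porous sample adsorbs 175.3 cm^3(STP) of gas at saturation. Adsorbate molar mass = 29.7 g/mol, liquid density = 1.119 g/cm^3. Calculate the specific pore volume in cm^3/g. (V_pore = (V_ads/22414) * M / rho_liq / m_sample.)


Moles adsorbed n = V_ads / 22414 = 175.3 / 22414 = 7.821005e-03 mol
Liquid volume V_liq = n * M / rho_liq = 7.821005e-03 * 29.7 / 1.119 = 0.20758 cm^3
Specific pore volume V_pore = V_liq / m_sample = 0.20758 / 4.62
V_pore = 0.0449 cm^3/g

0.0449


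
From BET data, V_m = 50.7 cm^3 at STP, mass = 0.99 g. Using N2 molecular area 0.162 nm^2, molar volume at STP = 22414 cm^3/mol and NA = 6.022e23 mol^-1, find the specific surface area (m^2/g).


Number of moles in monolayer = V_m / 22414 = 50.7 / 22414 = 0.00226198
Number of molecules = moles * NA = 0.00226198 * 6.022e23
SA = molecules * sigma / mass
SA = (50.7 / 22414) * 6.022e23 * 0.162e-18 / 0.99
SA = 222.9 m^2/g

222.9


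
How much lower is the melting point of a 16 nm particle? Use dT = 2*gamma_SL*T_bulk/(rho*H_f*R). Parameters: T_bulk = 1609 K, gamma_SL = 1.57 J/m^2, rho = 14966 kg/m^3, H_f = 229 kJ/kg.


Radius R = 16/2 = 8 nm = 8e-09 m
Convert H_f = 229 kJ/kg = 229000 J/kg
dT = 2 * gamma_SL * T_bulk / (rho * H_f * R)
dT = 2 * 1.57 * 1609 / (14966 * 229000 * 8e-09)
dT = 184.3 K

184.3


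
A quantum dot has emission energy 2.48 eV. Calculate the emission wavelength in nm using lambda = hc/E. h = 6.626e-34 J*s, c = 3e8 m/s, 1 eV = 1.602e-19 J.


Convert energy: E = 2.48 eV = 2.48 * 1.602e-19 = 3.97296e-19 J
lambda = h*c / E = 6.626e-34 * 3e8 / 3.97296e-19
lambda = 5.00332e-07 m = 500.3 nm

500.3


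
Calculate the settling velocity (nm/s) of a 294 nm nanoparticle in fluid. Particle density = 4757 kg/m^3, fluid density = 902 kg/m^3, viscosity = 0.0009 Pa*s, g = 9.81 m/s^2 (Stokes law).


Radius R = 294/2 nm = 1.47e-07 m
Density difference = 4757 - 902 = 3855 kg/m^3
v = 2 * R^2 * (rho_p - rho_f) * g / (9 * eta)
v = 2 * (1.47e-07)^2 * 3855 * 9.81 / (9 * 0.0009)
v = 2.01778e-07 m/s = 201.7776 nm/s

201.7776


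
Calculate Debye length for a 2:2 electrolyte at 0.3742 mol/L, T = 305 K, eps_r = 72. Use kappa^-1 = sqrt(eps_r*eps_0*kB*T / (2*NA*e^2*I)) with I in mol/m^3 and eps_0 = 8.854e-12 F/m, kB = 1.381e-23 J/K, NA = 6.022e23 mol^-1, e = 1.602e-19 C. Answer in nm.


Ionic strength I = 0.3742 * 2^2 * 1000 = 1496.8 mol/m^3
kappa^-1 = sqrt(72 * 8.854e-12 * 1.381e-23 * 305 / (2 * 6.022e23 * (1.602e-19)^2 * 1496.8))
kappa^-1 = 0.241 nm

0.241


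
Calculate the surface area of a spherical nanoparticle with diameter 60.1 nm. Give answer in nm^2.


Radius r = 60.1/2 = 30.05 nm
Surface area SA = 4 * pi * r^2
SA = 4 * pi * (30.05)^2
SA = 11347.46 nm^2

11347.46


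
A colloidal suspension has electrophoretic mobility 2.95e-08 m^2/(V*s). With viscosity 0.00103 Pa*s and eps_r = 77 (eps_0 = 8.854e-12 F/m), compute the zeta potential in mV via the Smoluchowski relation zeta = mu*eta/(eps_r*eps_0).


Smoluchowski equation: zeta = mu * eta / (eps_r * eps_0)
zeta = 2.95e-08 * 0.00103 / (77 * 8.854e-12)
zeta = 0.044569 V = 44.57 mV

44.57


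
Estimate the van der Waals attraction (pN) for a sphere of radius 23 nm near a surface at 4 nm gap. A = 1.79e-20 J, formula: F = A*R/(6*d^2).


Convert to SI: R = 23 nm = 2.3e-08 m, d = 4 nm = 4e-09 m
F = A * R / (6 * d^2)
F = 1.79e-20 * 2.3e-08 / (6 * (4e-09)^2)
F = 4.28854e-12 N = 4.289 pN

4.289


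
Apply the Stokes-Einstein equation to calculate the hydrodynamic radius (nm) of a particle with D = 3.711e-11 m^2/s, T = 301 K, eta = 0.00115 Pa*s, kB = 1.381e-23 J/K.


Stokes-Einstein: R = kB*T / (6*pi*eta*D)
R = 1.381e-23 * 301 / (6 * pi * 0.00115 * 3.711e-11)
R = 5.16738e-09 m = 5.17 nm

5.17


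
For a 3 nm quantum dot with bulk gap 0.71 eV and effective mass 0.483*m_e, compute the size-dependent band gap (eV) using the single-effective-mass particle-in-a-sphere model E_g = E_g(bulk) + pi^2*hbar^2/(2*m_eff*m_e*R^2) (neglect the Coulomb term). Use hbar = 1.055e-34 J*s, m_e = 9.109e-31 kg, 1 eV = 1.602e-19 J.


Radius R = 3/2 nm = 1.5e-09 m
Confinement energy dE = pi^2 * hbar^2 / (2 * m_eff * m_e * R^2)
dE = pi^2 * (1.055e-34)^2 / (2 * 0.483 * 9.109e-31 * (1.5e-09)^2) J, divided by 1.602e-19 J/eV
dE = 0.3463 eV
Total band gap = E_g(bulk) + dE = 0.71 + 0.3463 = 1.0563 eV

1.0563


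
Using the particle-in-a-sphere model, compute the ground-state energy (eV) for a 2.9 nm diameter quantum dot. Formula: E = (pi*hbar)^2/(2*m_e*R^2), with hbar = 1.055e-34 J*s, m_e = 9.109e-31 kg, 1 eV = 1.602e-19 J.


Radius R = 2.9/2 = 1.45 nm = 1.45e-09 m
E = (pi * 1.055e-34)^2 / (2 * 9.109e-31 * (1.45e-09)^2)
E(J) = 2.86793e-20
E = E(J) / 1.602e-19 = 0.179 eV

0.179


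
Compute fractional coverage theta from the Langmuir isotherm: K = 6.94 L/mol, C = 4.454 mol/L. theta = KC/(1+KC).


Langmuir isotherm: theta = K*C / (1 + K*C)
K*C = 6.94 * 4.454 = 30.91076
theta = 30.91076 / (1 + 30.91076) = 30.91076 / 31.91076
theta = 0.9687

0.9687


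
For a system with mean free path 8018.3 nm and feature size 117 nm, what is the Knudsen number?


Knudsen number Kn = lambda / L
Kn = 8018.3 / 117
Kn = 68.5325

68.5325


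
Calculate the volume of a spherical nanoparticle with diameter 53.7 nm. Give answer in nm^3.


Radius r = 53.7/2 = 26.85 nm
Volume V = (4/3) * pi * r^3
V = (4/3) * pi * (26.85)^3
V = 81081.44 nm^3

81081.44


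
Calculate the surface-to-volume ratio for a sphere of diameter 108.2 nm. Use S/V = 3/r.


Radius r = 108.2/2 = 54.1 nm
S/V = 3 / r = 3 / 54.1
S/V = 0.0555 nm^-1

0.0555


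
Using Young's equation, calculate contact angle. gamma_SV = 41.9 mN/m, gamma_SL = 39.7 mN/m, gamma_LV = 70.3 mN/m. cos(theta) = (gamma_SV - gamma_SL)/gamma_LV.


cos(theta) = (gamma_SV - gamma_SL) / gamma_LV
cos(theta) = (41.9 - 39.7) / 70.3
cos(theta) = 0.031294
theta = arccos(0.031294) = 88.21 degrees

88.21


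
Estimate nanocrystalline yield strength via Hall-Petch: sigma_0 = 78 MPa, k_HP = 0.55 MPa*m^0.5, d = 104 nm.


d = 104 nm = 1.04e-07 m
sqrt(d) = 0.0003224903
Hall-Petch contribution = k / sqrt(d) = 0.55 / 0.0003224903 = 1705.5 MPa
sigma = sigma_0 + k/sqrt(d) = 78 + 1705.5 = 1783.5 MPa

1783.5


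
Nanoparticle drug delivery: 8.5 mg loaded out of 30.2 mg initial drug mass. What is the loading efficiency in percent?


Drug loading efficiency = (drug loaded / drug initial) * 100
DLE = 8.5 / 30.2 * 100
DLE = 0.2815 * 100
DLE = 28.15%

28.15


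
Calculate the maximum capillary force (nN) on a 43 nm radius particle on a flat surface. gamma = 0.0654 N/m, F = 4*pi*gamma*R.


Convert radius: R = 43 nm = 4.3e-08 m
F = 4 * pi * gamma * R
F = 4 * pi * 0.0654 * 4.3e-08
F = 3.53391e-08 N = 35.3391 nN

35.3391


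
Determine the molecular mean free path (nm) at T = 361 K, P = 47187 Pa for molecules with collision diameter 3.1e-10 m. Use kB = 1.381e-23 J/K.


Mean free path: lambda = kB*T / (sqrt(2) * pi * d^2 * P)
lambda = 1.381e-23 * 361 / (sqrt(2) * pi * (3.1e-10)^2 * 47187)
lambda = 2.47452e-07 m
lambda = 247.45 nm

247.45


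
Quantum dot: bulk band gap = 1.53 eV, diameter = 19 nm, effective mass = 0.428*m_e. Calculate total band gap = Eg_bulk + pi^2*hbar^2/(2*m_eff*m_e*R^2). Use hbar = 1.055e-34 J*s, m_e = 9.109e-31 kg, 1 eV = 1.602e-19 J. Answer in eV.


Radius R = 19/2 nm = 9.5e-09 m
Confinement energy dE = pi^2 * hbar^2 / (2 * m_eff * m_e * R^2)
dE = pi^2 * (1.055e-34)^2 / (2 * 0.428 * 9.109e-31 * (9.5e-09)^2) J, divided by 1.602e-19 J/eV
dE = 0.0097 eV
Total band gap = E_g(bulk) + dE = 1.53 + 0.0097 = 1.5397 eV

1.5397


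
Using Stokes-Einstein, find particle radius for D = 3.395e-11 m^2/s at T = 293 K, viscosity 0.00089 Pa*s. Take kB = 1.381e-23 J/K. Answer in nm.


Stokes-Einstein: R = kB*T / (6*pi*eta*D)
R = 1.381e-23 * 293 / (6 * pi * 0.00089 * 3.395e-11)
R = 7.10445e-09 m = 7.1 nm

7.1


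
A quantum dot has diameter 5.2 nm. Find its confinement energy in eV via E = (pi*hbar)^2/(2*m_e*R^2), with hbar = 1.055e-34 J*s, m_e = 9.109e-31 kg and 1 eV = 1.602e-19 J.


Radius R = 5.2/2 = 2.6 nm = 2.6e-09 m
E = (pi * 1.055e-34)^2 / (2 * 9.109e-31 * (2.6e-09)^2)
E(J) = 8.91984e-21
E = E(J) / 1.602e-19 = 0.0557 eV

0.0557


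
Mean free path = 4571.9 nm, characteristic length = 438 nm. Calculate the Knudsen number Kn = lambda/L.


Knudsen number Kn = lambda / L
Kn = 4571.9 / 438
Kn = 10.4381

10.4381


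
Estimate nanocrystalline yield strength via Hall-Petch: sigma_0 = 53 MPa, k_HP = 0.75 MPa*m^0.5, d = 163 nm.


d = 163 nm = 1.63e-07 m
sqrt(d) = 0.0004037326
Hall-Petch contribution = k / sqrt(d) = 0.75 / 0.0004037326 = 1857.7 MPa
sigma = sigma_0 + k/sqrt(d) = 53 + 1857.7 = 1910.7 MPa

1910.7


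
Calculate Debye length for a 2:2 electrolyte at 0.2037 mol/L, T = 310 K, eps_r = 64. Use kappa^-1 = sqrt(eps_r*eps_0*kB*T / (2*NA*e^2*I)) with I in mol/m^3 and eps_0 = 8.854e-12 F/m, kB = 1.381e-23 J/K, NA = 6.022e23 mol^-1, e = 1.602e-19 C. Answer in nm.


Ionic strength I = 0.2037 * 2^2 * 1000 = 814.8 mol/m^3
kappa^-1 = sqrt(64 * 8.854e-12 * 1.381e-23 * 310 / (2 * 6.022e23 * (1.602e-19)^2 * 814.8))
kappa^-1 = 0.31 nm

0.31


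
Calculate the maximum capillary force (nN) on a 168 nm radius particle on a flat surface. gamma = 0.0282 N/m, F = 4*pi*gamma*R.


Convert radius: R = 168 nm = 1.68e-07 m
F = 4 * pi * gamma * R
F = 4 * pi * 0.0282 * 1.68e-07
F = 5.95344e-08 N = 59.5344 nN

59.5344


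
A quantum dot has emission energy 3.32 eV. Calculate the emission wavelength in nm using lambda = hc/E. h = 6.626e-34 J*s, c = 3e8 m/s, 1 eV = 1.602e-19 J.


Convert energy: E = 3.32 eV = 3.32 * 1.602e-19 = 5.31864e-19 J
lambda = h*c / E = 6.626e-34 * 3e8 / 5.31864e-19
lambda = 3.73742e-07 m = 373.7 nm

373.7


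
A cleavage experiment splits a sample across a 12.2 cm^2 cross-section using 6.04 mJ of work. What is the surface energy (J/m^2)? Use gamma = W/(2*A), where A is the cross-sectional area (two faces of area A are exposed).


Convert: A = 12.2 cm^2 = 0.00122 m^2, W = 6.04 mJ = 0.00604 J
Cleaving exposes two faces of area A, so total new surface = 2*A and gamma = W / (2*A)
gamma = 0.00604 / (2 * 0.00122)
gamma = 2.475 J/m^2

2.475


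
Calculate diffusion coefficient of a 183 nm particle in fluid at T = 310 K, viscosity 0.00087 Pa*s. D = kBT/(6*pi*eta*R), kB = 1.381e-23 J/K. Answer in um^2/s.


Radius R = 183/2 = 91.5 nm = 9.15e-08 m
D = kB*T / (6*pi*eta*R)
D = 1.381e-23 * 310 / (6 * pi * 0.00087 * 9.15e-08)
D = 2.85308e-12 m^2/s = 2.853 um^2/s

2.853


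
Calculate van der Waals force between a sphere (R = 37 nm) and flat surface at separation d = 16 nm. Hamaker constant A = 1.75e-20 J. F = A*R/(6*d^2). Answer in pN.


Convert to SI: R = 37 nm = 3.7e-08 m, d = 16 nm = 1.6e-08 m
F = A * R / (6 * d^2)
F = 1.75e-20 * 3.7e-08 / (6 * (1.6e-08)^2)
F = 4.21549e-13 N = 0.422 pN

0.422


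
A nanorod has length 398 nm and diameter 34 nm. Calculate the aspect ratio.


Aspect ratio AR = length / diameter
AR = 398 / 34
AR = 11.71

11.71


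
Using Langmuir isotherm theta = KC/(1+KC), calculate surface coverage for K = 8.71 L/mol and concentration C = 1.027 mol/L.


Langmuir isotherm: theta = K*C / (1 + K*C)
K*C = 8.71 * 1.027 = 8.94517
theta = 8.94517 / (1 + 8.94517) = 8.94517 / 9.94517
theta = 0.8994

0.8994


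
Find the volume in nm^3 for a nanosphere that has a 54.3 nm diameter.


Radius r = 54.3/2 = 27.15 nm
Volume V = (4/3) * pi * r^3
V = (4/3) * pi * (27.15)^3
V = 83829.74 nm^3

83829.74


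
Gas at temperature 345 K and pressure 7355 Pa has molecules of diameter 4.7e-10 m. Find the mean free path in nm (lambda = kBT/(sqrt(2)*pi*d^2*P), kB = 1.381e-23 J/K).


Mean free path: lambda = kB*T / (sqrt(2) * pi * d^2 * P)
lambda = 1.381e-23 * 345 / (sqrt(2) * pi * (4.7e-10)^2 * 7355)
lambda = 6.60039e-07 m
lambda = 660.04 nm

660.04


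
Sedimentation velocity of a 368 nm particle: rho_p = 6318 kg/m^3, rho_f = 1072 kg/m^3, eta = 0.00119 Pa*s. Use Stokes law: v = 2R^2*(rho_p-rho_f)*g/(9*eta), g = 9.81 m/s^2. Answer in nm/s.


Radius R = 368/2 nm = 1.84e-07 m
Density difference = 6318 - 1072 = 5246 kg/m^3
v = 2 * R^2 * (rho_p - rho_f) * g / (9 * eta)
v = 2 * (1.84e-07)^2 * 5246 * 9.81 / (9 * 0.00119)
v = 3.25367e-07 m/s = 325.367 nm/s

325.367


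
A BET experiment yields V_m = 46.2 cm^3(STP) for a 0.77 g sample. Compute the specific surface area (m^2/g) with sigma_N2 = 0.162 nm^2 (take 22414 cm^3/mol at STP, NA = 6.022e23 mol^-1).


Number of moles in monolayer = V_m / 22414 = 46.2 / 22414 = 0.00206121
Number of molecules = moles * NA = 0.00206121 * 6.022e23
SA = molecules * sigma / mass
SA = (46.2 / 22414) * 6.022e23 * 0.162e-18 / 0.77
SA = 261.1 m^2/g

261.1


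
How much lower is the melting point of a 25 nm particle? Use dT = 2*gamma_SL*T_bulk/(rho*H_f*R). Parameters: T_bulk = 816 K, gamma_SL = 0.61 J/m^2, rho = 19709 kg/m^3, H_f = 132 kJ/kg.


Radius R = 25/2 = 12.5 nm = 1.25e-08 m
Convert H_f = 132 kJ/kg = 132000 J/kg
dT = 2 * gamma_SL * T_bulk / (rho * H_f * R)
dT = 2 * 0.61 * 816 / (19709 * 132000 * 1.25e-08)
dT = 30.6 K

30.6


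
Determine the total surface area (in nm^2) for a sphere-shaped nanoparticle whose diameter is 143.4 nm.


Radius r = 143.4/2 = 71.7 nm
Surface area SA = 4 * pi * r^2
SA = 4 * pi * (71.7)^2
SA = 64602.33 nm^2

64602.33


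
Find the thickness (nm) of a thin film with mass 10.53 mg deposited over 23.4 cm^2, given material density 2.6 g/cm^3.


Convert: m = 10.53 mg = 1.0530e-05 kg, A = 23.4 cm^2 = 2.3400e-03 m^2, rho = 2.6 g/cm^3 = 2600 kg/m^3
t = m / (A * rho)
t = 1.0530e-05 / (2.3400e-03 * 2600)
t = 1.7308e-06 m = 1730.8 nm

1730.8


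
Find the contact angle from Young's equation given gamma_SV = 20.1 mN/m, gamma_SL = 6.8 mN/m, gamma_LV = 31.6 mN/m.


cos(theta) = (gamma_SV - gamma_SL) / gamma_LV
cos(theta) = (20.1 - 6.8) / 31.6
cos(theta) = 0.420886
theta = arccos(0.420886) = 65.11 degrees

65.11


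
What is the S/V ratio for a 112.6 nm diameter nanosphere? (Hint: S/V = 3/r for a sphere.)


Radius r = 112.6/2 = 56.3 nm
S/V = 3 / r = 3 / 56.3
S/V = 0.0533 nm^-1

0.0533


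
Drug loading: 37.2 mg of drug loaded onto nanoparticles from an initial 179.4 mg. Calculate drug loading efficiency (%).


Drug loading efficiency = (drug loaded / drug initial) * 100
DLE = 37.2 / 179.4 * 100
DLE = 0.2074 * 100
DLE = 20.74%

20.74


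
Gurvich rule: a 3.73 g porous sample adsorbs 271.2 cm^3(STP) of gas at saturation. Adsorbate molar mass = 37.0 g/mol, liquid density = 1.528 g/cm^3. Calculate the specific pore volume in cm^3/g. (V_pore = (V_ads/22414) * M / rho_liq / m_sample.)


Moles adsorbed n = V_ads / 22414 = 271.2 / 22414 = 1.209958e-02 mol
Liquid volume V_liq = n * M / rho_liq = 1.209958e-02 * 37.0 / 1.528 = 0.29299 cm^3
Specific pore volume V_pore = V_liq / m_sample = 0.29299 / 3.73
V_pore = 0.0785 cm^3/g

0.0785


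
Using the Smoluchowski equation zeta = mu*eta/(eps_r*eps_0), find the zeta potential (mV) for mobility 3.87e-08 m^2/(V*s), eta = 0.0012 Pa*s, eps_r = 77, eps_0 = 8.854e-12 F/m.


Smoluchowski equation: zeta = mu * eta / (eps_r * eps_0)
zeta = 3.87e-08 * 0.0012 / (77 * 8.854e-12)
zeta = 0.068118 V = 68.12 mV

68.12


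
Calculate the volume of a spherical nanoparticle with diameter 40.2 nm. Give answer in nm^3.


Radius r = 40.2/2 = 20.1 nm
Volume V = (4/3) * pi * r^3
V = (4/3) * pi * (20.1)^3
V = 34015.49 nm^3

34015.49


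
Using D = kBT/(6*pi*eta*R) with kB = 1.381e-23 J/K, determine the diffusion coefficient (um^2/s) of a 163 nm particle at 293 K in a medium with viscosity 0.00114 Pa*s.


Radius R = 163/2 = 81.5 nm = 8.15e-08 m
D = kB*T / (6*pi*eta*R)
D = 1.381e-23 * 293 / (6 * pi * 0.00114 * 8.15e-08)
D = 2.31046e-12 m^2/s = 2.31 um^2/s

2.31


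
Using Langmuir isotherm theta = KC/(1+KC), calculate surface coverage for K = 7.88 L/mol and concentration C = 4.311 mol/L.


Langmuir isotherm: theta = K*C / (1 + K*C)
K*C = 7.88 * 4.311 = 33.97068
theta = 33.97068 / (1 + 33.97068) = 33.97068 / 34.97068
theta = 0.9714

0.9714


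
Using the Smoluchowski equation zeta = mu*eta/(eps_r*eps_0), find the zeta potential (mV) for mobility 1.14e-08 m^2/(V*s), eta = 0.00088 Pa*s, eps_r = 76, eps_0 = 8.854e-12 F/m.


Smoluchowski equation: zeta = mu * eta / (eps_r * eps_0)
zeta = 1.14e-08 * 0.00088 / (76 * 8.854e-12)
zeta = 0.014909 V = 14.91 mV

14.91


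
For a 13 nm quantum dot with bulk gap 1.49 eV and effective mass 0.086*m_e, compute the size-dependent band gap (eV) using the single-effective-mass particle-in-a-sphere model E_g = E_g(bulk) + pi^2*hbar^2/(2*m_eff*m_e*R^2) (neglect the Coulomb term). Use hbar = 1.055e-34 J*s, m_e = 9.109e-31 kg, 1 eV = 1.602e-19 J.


Radius R = 13/2 nm = 6.5e-09 m
Confinement energy dE = pi^2 * hbar^2 / (2 * m_eff * m_e * R^2)
dE = pi^2 * (1.055e-34)^2 / (2 * 0.086 * 9.109e-31 * (6.5e-09)^2) J, divided by 1.602e-19 J/eV
dE = 0.1036 eV
Total band gap = E_g(bulk) + dE = 1.49 + 0.1036 = 1.5936 eV

1.5936


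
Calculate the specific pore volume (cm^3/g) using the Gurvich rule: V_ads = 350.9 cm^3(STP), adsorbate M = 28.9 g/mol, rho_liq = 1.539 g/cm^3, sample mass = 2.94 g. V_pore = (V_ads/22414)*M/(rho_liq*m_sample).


Moles adsorbed n = V_ads / 22414 = 350.9 / 22414 = 1.565539e-02 mol
Liquid volume V_liq = n * M / rho_liq = 1.565539e-02 * 28.9 / 1.539 = 0.29398 cm^3
Specific pore volume V_pore = V_liq / m_sample = 0.29398 / 2.94
V_pore = 0.1 cm^3/g

0.1


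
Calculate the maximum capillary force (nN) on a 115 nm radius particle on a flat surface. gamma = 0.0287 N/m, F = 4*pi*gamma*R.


Convert radius: R = 115 nm = 1.15e-07 m
F = 4 * pi * gamma * R
F = 4 * pi * 0.0287 * 1.15e-07
F = 4.14753e-08 N = 41.4753 nN

41.4753


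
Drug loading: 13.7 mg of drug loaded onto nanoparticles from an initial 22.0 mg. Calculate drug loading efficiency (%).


Drug loading efficiency = (drug loaded / drug initial) * 100
DLE = 13.7 / 22.0 * 100
DLE = 0.6227 * 100
DLE = 62.27%

62.27


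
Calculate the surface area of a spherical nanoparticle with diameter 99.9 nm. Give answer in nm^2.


Radius r = 99.9/2 = 49.95 nm
Surface area SA = 4 * pi * r^2
SA = 4 * pi * (49.95)^2
SA = 31353.13 nm^2

31353.13


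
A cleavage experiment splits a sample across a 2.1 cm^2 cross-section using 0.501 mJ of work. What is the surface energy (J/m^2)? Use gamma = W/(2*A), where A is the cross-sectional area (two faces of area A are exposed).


Convert: A = 2.1 cm^2 = 0.00021 m^2, W = 0.501 mJ = 0.000501 J
Cleaving exposes two faces of area A, so total new surface = 2*A and gamma = W / (2*A)
gamma = 0.000501 / (2 * 0.00021)
gamma = 1.193 J/m^2

1.193


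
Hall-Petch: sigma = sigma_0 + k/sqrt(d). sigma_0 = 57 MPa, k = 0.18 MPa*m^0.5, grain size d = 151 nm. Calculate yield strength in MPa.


d = 151 nm = 1.51e-07 m
sqrt(d) = 0.0003885872
Hall-Petch contribution = k / sqrt(d) = 0.18 / 0.0003885872 = 463.2 MPa
sigma = sigma_0 + k/sqrt(d) = 57 + 463.2 = 520.2 MPa

520.2


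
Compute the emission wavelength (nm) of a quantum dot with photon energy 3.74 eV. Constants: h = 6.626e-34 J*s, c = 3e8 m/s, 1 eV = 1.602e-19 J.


Convert energy: E = 3.74 eV = 3.74 * 1.602e-19 = 5.99148e-19 J
lambda = h*c / E = 6.626e-34 * 3e8 / 5.99148e-19
lambda = 3.31771e-07 m = 331.8 nm

331.8


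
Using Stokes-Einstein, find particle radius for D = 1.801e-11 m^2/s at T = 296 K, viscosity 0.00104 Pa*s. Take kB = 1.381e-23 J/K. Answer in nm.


Stokes-Einstein: R = kB*T / (6*pi*eta*D)
R = 1.381e-23 * 296 / (6 * pi * 0.00104 * 1.801e-11)
R = 1.15781e-08 m = 11.58 nm

11.58


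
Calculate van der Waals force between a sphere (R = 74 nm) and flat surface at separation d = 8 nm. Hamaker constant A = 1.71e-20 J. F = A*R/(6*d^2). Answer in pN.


Convert to SI: R = 74 nm = 7.4e-08 m, d = 8 nm = 8e-09 m
F = A * R / (6 * d^2)
F = 1.71e-20 * 7.4e-08 / (6 * (8e-09)^2)
F = 3.29531e-12 N = 3.295 pN

3.295


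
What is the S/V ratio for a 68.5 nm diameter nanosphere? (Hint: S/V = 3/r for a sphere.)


Radius r = 68.5/2 = 34.25 nm
S/V = 3 / r = 3 / 34.25
S/V = 0.0876 nm^-1

0.0876


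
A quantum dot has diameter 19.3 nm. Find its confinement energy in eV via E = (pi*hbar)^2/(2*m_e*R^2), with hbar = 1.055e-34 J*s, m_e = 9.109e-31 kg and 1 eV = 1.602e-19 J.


Radius R = 19.3/2 = 9.65 nm = 9.65e-09 m
E = (pi * 1.055e-34)^2 / (2 * 9.109e-31 * (9.65e-09)^2)
E(J) = 6.47514e-22
E = E(J) / 1.602e-19 = 0.004 eV

0.004


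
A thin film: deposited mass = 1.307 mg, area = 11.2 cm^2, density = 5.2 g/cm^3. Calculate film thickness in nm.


Convert: m = 1.307 mg = 1.3070e-06 kg, A = 11.2 cm^2 = 1.1200e-03 m^2, rho = 5.2 g/cm^3 = 5200 kg/m^3
t = m / (A * rho)
t = 1.3070e-06 / (1.1200e-03 * 5200)
t = 2.2442e-07 m = 224.4 nm

224.4


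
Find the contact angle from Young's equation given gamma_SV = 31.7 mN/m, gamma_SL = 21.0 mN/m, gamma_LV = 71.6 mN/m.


cos(theta) = (gamma_SV - gamma_SL) / gamma_LV
cos(theta) = (31.7 - 21.0) / 71.6
cos(theta) = 0.149441
theta = arccos(0.149441) = 81.41 degrees

81.41


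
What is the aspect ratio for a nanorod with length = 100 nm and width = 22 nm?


Aspect ratio AR = length / diameter
AR = 100 / 22
AR = 4.55

4.55


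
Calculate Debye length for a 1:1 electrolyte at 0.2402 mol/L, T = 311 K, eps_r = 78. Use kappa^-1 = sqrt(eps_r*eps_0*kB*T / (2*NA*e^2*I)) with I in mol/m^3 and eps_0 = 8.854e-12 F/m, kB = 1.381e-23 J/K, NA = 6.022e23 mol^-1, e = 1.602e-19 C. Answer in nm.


Ionic strength I = 0.2402 * 1^2 * 1000 = 240.2 mol/m^3
kappa^-1 = sqrt(78 * 8.854e-12 * 1.381e-23 * 311 / (2 * 6.022e23 * (1.602e-19)^2 * 240.2))
kappa^-1 = 0.632 nm

0.632


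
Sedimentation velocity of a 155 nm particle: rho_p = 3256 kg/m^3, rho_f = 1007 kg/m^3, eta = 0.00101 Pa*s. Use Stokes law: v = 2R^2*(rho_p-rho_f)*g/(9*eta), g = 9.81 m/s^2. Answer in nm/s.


Radius R = 155/2 nm = 7.75e-08 m
Density difference = 3256 - 1007 = 2249 kg/m^3
v = 2 * R^2 * (rho_p - rho_f) * g / (9 * eta)
v = 2 * (7.75e-08)^2 * 2249 * 9.81 / (9 * 0.00101)
v = 2.9156e-08 m/s = 29.156 nm/s

29.156


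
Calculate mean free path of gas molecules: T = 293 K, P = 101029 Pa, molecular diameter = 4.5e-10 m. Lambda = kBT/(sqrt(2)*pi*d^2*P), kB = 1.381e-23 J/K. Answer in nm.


Mean free path: lambda = kB*T / (sqrt(2) * pi * d^2 * P)
lambda = 1.381e-23 * 293 / (sqrt(2) * pi * (4.5e-10)^2 * 101029)
lambda = 4.45169e-08 m
lambda = 44.52 nm

44.52


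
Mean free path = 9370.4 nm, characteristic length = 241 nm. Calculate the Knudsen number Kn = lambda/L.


Knudsen number Kn = lambda / L
Kn = 9370.4 / 241
Kn = 38.8813

38.8813


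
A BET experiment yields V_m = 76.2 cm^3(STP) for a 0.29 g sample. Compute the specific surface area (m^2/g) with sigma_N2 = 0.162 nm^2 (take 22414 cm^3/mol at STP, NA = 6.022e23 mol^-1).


Number of moles in monolayer = V_m / 22414 = 76.2 / 22414 = 0.00339966
Number of molecules = moles * NA = 0.00339966 * 6.022e23
SA = molecules * sigma / mass
SA = (76.2 / 22414) * 6.022e23 * 0.162e-18 / 0.29
SA = 1143.7 m^2/g

1143.7


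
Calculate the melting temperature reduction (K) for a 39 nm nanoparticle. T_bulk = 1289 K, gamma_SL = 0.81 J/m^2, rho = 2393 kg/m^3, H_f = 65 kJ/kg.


Radius R = 39/2 = 19.5 nm = 1.95e-08 m
Convert H_f = 65 kJ/kg = 65000 J/kg
dT = 2 * gamma_SL * T_bulk / (rho * H_f * R)
dT = 2 * 0.81 * 1289 / (2393 * 65000 * 1.95e-08)
dT = 688.5 K

688.5


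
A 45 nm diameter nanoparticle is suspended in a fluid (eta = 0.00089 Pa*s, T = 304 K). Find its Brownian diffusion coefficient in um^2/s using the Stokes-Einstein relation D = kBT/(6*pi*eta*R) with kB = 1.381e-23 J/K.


Radius R = 45/2 = 22.5 nm = 2.25e-08 m
D = kB*T / (6*pi*eta*R)
D = 1.381e-23 * 304 / (6 * pi * 0.00089 * 2.25e-08)
D = 1.11223e-11 m^2/s = 11.122 um^2/s

11.122


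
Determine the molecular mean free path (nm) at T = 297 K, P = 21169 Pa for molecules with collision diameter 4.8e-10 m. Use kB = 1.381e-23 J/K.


Mean free path: lambda = kB*T / (sqrt(2) * pi * d^2 * P)
lambda = 1.381e-23 * 297 / (sqrt(2) * pi * (4.8e-10)^2 * 21169)
lambda = 1.89279e-07 m
lambda = 189.28 nm

189.28


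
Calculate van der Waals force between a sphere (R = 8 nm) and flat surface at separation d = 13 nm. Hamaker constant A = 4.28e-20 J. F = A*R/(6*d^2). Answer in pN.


Convert to SI: R = 8 nm = 8e-09 m, d = 13 nm = 1.3e-08 m
F = A * R / (6 * d^2)
F = 4.28e-20 * 8e-09 / (6 * (1.3e-08)^2)
F = 3.37673e-13 N = 0.338 pN

0.338


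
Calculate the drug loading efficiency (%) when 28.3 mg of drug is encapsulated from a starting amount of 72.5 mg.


Drug loading efficiency = (drug loaded / drug initial) * 100
DLE = 28.3 / 72.5 * 100
DLE = 0.3903 * 100
DLE = 39.03%

39.03


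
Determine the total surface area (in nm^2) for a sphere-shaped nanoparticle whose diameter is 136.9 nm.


Radius r = 136.9/2 = 68.45 nm
Surface area SA = 4 * pi * r^2
SA = 4 * pi * (68.45)^2
SA = 58878.5 nm^2

58878.5


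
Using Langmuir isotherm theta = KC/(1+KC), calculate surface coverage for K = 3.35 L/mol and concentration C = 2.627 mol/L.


Langmuir isotherm: theta = K*C / (1 + K*C)
K*C = 3.35 * 2.627 = 8.80045
theta = 8.80045 / (1 + 8.80045) = 8.80045 / 9.80045
theta = 0.898

0.898


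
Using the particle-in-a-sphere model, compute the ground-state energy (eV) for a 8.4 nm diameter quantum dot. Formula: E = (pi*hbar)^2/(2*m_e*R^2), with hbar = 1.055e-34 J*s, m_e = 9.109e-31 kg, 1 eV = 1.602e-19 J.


Radius R = 8.4/2 = 4.2 nm = 4.2e-09 m
E = (pi * 1.055e-34)^2 / (2 * 9.109e-31 * (4.2e-09)^2)
E(J) = 3.41826e-21
E = E(J) / 1.602e-19 = 0.0213 eV

0.0213


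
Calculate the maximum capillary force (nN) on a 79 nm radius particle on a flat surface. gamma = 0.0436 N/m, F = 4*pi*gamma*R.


Convert radius: R = 79 nm = 7.9e-08 m
F = 4 * pi * gamma * R
F = 4 * pi * 0.0436 * 7.9e-08
F = 4.32836e-08 N = 43.2836 nN

43.2836


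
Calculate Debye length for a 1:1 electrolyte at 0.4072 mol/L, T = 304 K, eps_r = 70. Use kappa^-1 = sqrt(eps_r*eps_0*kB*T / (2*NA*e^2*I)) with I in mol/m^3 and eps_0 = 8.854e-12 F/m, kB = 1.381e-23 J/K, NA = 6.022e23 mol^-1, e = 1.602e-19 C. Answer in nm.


Ionic strength I = 0.4072 * 1^2 * 1000 = 407.2 mol/m^3
kappa^-1 = sqrt(70 * 8.854e-12 * 1.381e-23 * 304 / (2 * 6.022e23 * (1.602e-19)^2 * 407.2))
kappa^-1 = 0.455 nm

0.455


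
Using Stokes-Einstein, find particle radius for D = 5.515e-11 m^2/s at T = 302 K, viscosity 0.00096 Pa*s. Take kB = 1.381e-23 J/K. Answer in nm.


Stokes-Einstein: R = kB*T / (6*pi*eta*D)
R = 1.381e-23 * 302 / (6 * pi * 0.00096 * 5.515e-11)
R = 4.1791e-09 m = 4.18 nm

4.18


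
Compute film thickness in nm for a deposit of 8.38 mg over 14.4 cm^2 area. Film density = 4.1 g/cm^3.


Convert: m = 8.38 mg = 8.3800e-06 kg, A = 14.4 cm^2 = 1.4400e-03 m^2, rho = 4.1 g/cm^3 = 4100 kg/m^3
t = m / (A * rho)
t = 8.3800e-06 / (1.4400e-03 * 4100)
t = 1.4194e-06 m = 1419.4 nm

1419.4


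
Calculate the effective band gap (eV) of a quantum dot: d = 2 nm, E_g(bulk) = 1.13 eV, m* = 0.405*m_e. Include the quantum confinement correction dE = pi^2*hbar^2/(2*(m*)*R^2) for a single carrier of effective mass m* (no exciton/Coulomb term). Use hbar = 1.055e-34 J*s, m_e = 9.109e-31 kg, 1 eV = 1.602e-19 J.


Radius R = 2/2 nm = 1e-09 m
Confinement energy dE = pi^2 * hbar^2 / (2 * m_eff * m_e * R^2)
dE = pi^2 * (1.055e-34)^2 / (2 * 0.405 * 9.109e-31 * (1e-09)^2) J, divided by 1.602e-19 J/eV
dE = 0.9294 eV
Total band gap = E_g(bulk) + dE = 1.13 + 0.9294 = 2.0594 eV

2.0594


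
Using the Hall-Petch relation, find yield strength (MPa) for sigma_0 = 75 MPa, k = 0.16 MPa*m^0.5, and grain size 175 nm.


d = 175 nm = 1.75e-07 m
sqrt(d) = 0.00041833
Hall-Petch contribution = k / sqrt(d) = 0.16 / 0.00041833 = 382.5 MPa
sigma = sigma_0 + k/sqrt(d) = 75 + 382.5 = 457.5 MPa

457.5


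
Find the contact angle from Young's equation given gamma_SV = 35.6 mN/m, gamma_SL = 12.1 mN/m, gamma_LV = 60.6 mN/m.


cos(theta) = (gamma_SV - gamma_SL) / gamma_LV
cos(theta) = (35.6 - 12.1) / 60.6
cos(theta) = 0.387789
theta = arccos(0.387789) = 67.18 degrees

67.18


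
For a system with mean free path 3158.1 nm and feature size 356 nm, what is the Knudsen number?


Knudsen number Kn = lambda / L
Kn = 3158.1 / 356
Kn = 8.8711

8.8711


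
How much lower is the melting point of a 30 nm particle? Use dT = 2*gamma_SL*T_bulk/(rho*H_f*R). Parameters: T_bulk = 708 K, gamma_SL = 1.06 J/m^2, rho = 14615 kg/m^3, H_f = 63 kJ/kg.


Radius R = 30/2 = 15 nm = 1.5e-08 m
Convert H_f = 63 kJ/kg = 63000 J/kg
dT = 2 * gamma_SL * T_bulk / (rho * H_f * R)
dT = 2 * 1.06 * 708 / (14615 * 63000 * 1.5e-08)
dT = 108.7 K

108.7


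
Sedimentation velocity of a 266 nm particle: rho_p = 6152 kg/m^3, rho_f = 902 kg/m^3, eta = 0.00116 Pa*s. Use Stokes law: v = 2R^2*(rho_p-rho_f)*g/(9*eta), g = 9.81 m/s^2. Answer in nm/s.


Radius R = 266/2 nm = 1.33e-07 m
Density difference = 6152 - 902 = 5250 kg/m^3
v = 2 * R^2 * (rho_p - rho_f) * g / (9 * eta)
v = 2 * (1.33e-07)^2 * 5250 * 9.81 / (9 * 0.00116)
v = 1.74526e-07 m/s = 174.5264 nm/s

174.5264


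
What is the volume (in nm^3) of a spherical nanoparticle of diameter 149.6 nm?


Radius r = 149.6/2 = 74.8 nm
Volume V = (4/3) * pi * r^3
V = (4/3) * pi * (74.8)^3
V = 1753046.37 nm^3

1753046.37


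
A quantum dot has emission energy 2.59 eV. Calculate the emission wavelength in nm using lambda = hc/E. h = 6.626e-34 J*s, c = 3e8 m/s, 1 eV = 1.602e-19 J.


Convert energy: E = 2.59 eV = 2.59 * 1.602e-19 = 4.14918e-19 J
lambda = h*c / E = 6.626e-34 * 3e8 / 4.14918e-19
lambda = 4.79083e-07 m = 479.1 nm

479.1


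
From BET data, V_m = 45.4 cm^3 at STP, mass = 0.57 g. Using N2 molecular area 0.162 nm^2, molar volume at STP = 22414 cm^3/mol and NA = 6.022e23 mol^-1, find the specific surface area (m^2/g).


Number of moles in monolayer = V_m / 22414 = 45.4 / 22414 = 0.00202552
Number of molecules = moles * NA = 0.00202552 * 6.022e23
SA = molecules * sigma / mass
SA = (45.4 / 22414) * 6.022e23 * 0.162e-18 / 0.57
SA = 346.7 m^2/g

346.7


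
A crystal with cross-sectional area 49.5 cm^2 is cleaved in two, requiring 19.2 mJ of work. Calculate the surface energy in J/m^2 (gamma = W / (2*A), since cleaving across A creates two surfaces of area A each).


Convert: A = 49.5 cm^2 = 0.00495 m^2, W = 19.2 mJ = 0.0192 J
Cleaving exposes two faces of area A, so total new surface = 2*A and gamma = W / (2*A)
gamma = 0.0192 / (2 * 0.00495)
gamma = 1.939 J/m^2

1.939


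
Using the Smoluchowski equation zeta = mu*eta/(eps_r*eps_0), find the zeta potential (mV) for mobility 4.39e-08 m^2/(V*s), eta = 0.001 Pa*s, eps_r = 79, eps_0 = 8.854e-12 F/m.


Smoluchowski equation: zeta = mu * eta / (eps_r * eps_0)
zeta = 4.39e-08 * 0.001 / (79 * 8.854e-12)
zeta = 0.062762 V = 62.76 mV

62.76


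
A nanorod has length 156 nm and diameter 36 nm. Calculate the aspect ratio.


Aspect ratio AR = length / diameter
AR = 156 / 36
AR = 4.33

4.33


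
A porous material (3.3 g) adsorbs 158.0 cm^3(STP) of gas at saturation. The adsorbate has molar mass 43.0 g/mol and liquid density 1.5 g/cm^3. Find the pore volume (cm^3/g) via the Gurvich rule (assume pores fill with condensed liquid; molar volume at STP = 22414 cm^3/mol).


Moles adsorbed n = V_ads / 22414 = 158.0 / 22414 = 7.049166e-03 mol
Liquid volume V_liq = n * M / rho_liq = 7.049166e-03 * 43.0 / 1.5 = 0.20208 cm^3
Specific pore volume V_pore = V_liq / m_sample = 0.20208 / 3.3
V_pore = 0.0612 cm^3/g

0.0612


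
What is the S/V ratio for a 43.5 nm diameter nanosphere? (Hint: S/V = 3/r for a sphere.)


Radius r = 43.5/2 = 21.75 nm
S/V = 3 / r = 3 / 21.75
S/V = 0.1379 nm^-1

0.1379


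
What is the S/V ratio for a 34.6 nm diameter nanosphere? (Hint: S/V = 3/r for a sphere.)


Radius r = 34.6/2 = 17.3 nm
S/V = 3 / r = 3 / 17.3
S/V = 0.1734 nm^-1

0.1734


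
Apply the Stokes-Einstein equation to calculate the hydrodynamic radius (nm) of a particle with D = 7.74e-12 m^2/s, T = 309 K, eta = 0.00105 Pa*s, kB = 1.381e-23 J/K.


Stokes-Einstein: R = kB*T / (6*pi*eta*D)
R = 1.381e-23 * 309 / (6 * pi * 0.00105 * 7.74e-12)
R = 2.78561e-08 m = 27.86 nm

27.86


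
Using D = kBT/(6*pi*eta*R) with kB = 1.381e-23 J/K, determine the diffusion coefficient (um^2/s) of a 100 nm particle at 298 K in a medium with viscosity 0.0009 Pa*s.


Radius R = 100/2 = 50 nm = 5e-08 m
D = kB*T / (6*pi*eta*R)
D = 1.381e-23 * 298 / (6 * pi * 0.0009 * 5e-08)
D = 4.85173e-12 m^2/s = 4.852 um^2/s

4.852


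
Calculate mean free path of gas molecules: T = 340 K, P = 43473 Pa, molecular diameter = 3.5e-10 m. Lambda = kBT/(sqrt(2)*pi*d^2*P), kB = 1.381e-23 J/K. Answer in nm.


Mean free path: lambda = kB*T / (sqrt(2) * pi * d^2 * P)
lambda = 1.381e-23 * 340 / (sqrt(2) * pi * (3.5e-10)^2 * 43473)
lambda = 1.9845e-07 m
lambda = 198.45 nm

198.45


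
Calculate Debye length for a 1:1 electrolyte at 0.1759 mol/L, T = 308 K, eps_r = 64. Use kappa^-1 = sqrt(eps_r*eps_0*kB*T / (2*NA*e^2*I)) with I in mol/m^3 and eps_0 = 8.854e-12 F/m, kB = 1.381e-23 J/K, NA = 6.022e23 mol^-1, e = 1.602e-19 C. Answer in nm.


Ionic strength I = 0.1759 * 1^2 * 1000 = 175.9 mol/m^3
kappa^-1 = sqrt(64 * 8.854e-12 * 1.381e-23 * 308 / (2 * 6.022e23 * (1.602e-19)^2 * 175.9))
kappa^-1 = 0.666 nm

0.666
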